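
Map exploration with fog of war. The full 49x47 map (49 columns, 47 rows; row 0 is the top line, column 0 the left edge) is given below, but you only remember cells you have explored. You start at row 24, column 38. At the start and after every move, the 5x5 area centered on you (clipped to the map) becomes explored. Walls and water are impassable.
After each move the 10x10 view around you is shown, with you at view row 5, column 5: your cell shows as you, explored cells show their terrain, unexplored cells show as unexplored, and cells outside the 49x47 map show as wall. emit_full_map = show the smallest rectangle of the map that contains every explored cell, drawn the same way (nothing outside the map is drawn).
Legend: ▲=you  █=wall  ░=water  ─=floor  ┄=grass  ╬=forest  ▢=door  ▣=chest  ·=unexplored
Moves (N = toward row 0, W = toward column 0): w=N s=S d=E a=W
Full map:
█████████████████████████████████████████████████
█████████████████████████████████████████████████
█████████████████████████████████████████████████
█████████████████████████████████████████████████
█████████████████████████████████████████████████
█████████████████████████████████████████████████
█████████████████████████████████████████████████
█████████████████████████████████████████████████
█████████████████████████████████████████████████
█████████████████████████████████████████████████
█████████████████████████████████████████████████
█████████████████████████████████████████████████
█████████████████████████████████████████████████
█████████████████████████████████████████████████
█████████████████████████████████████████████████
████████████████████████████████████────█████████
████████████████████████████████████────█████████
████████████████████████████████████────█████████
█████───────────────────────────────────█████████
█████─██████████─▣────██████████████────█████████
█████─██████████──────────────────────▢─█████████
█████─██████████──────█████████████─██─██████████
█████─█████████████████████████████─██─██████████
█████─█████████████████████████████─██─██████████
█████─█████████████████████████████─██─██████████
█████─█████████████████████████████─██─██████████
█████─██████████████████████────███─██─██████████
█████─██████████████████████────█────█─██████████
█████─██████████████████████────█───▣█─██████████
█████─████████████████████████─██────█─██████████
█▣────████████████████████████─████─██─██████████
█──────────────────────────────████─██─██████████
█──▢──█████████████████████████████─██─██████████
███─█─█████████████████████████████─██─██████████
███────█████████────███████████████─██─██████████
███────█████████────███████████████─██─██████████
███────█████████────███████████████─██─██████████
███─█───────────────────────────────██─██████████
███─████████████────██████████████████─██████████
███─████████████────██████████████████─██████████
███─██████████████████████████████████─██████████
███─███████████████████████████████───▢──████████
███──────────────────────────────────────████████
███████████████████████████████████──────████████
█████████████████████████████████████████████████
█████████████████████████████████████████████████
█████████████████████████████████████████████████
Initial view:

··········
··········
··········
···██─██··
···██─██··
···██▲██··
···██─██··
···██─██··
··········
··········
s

··········
··········
···██─██··
···██─██··
···██─██··
···██▲██··
···██─██··
···─█─██··
··········
··········

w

··········
··········
··········
···██─██··
···██─██··
···██▲██··
···██─██··
···██─██··
···─█─██··
··········

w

··········
··········
··········
···██─██··
···██─██··
···██▲██··
···██─██··
···██─██··
···██─██··
···─█─██··

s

··········
··········
···██─██··
···██─██··
···██─██··
···██▲██··
···██─██··
···██─██··
···─█─██··
··········

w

··········
··········
··········
···██─██··
···██─██··
···██▲██··
···██─██··
···██─██··
···██─██··
···─█─██··

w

··········
··········
··········
···──▢─█··
···██─██··
···██▲██··
···██─██··
···██─██··
···██─██··
···██─██··

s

··········
··········
···──▢─█··
···██─██··
···██─██··
···██▲██··
···██─██··
···██─██··
···██─██··
···─█─██··

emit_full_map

──▢─█
██─██
██─██
██▲██
██─██
██─██
██─██
─█─██

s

··········
···──▢─█··
···██─██··
···██─██··
···██─██··
···██▲██··
···██─██··
···██─██··
···─█─██··
··········

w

··········
··········
···──▢─█··
···██─██··
···██─██··
···██▲██··
···██─██··
···██─██··
···██─██··
···─█─██··

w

··········
··········
··········
···──▢─█··
···██─██··
···██▲██··
···██─██··
···██─██··
···██─██··
···██─██··

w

··········
··········
··········
···────█··
···──▢─█··
···██▲██··
···██─██··
···██─██··
···██─██··
···██─██··

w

··········
··········
··········
···────█··
···────█··
···──▲─█··
···██─██··
···██─██··
···██─██··
···██─██··

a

··········
··········
··········
···─────█·
···█────█·
···──▲▢─█·
···─██─██·
···─██─██·
····██─██·
····██─██·

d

··········
··········
··········
··─────█··
··█────█··
··───▲─█··
··─██─██··
··─██─██··
···██─██··
···██─██··

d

··········
··········
··········
·─────██··
·█────██··
·───▢▲██··
·─██─███··
·─██─███··
··██─██···
··██─██···

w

··········
··········
··········
···───██··
·─────██··
·█───▲██··
·───▢─██··
·─██─███··
·─██─███··
··██─██···

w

··········
··········
··········
···───██··
···───██··
·────▲██··
·█────██··
·───▢─██··
·─██─███··
·─██─███··

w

··········
··········
··········
···───██··
···───██··
···──▲██··
·─────██··
·█────██··
·───▢─██··
·─██─███··

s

··········
··········
···───██··
···───██··
···───██··
·────▲██··
·█────██··
·───▢─██··
·─██─███··
·─██─███··

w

··········
··········
··········
···───██··
···───██··
···──▲██··
·─────██··
·█────██··
·───▢─██··
·─██─███··

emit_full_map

··───██
··───██
··──▲██
─────██
█────██
───▢─██
─██─███
─██─███
·██─██·
·██─██·
·██─██·
·██─██·
·─█─██·

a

··········
··········
··········
···────██·
···────██·
···──▲─██·
··─────██·
··█────██·
··───▢─██·
··─██─███·

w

··········
··········
··········
···█████··
···────██·
···──▲─██·
···────██·
··─────██·
··█────██·
··───▢─██·

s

··········
··········
···█████··
···────██·
···────██·
···──▲─██·
··─────██·
··█────██·
··───▢─██·
··─██─███·

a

··········
··········
····█████·
···█────██
···█────██
···█─▲──██
···─────██
···█────██
···───▢─██
···─██─███

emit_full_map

·█████·
█────██
█────██
█─▲──██
─────██
█────██
───▢─██
─██─███
─██─███
·██─██·
·██─██·
·██─██·
·██─██·
·─█─██·


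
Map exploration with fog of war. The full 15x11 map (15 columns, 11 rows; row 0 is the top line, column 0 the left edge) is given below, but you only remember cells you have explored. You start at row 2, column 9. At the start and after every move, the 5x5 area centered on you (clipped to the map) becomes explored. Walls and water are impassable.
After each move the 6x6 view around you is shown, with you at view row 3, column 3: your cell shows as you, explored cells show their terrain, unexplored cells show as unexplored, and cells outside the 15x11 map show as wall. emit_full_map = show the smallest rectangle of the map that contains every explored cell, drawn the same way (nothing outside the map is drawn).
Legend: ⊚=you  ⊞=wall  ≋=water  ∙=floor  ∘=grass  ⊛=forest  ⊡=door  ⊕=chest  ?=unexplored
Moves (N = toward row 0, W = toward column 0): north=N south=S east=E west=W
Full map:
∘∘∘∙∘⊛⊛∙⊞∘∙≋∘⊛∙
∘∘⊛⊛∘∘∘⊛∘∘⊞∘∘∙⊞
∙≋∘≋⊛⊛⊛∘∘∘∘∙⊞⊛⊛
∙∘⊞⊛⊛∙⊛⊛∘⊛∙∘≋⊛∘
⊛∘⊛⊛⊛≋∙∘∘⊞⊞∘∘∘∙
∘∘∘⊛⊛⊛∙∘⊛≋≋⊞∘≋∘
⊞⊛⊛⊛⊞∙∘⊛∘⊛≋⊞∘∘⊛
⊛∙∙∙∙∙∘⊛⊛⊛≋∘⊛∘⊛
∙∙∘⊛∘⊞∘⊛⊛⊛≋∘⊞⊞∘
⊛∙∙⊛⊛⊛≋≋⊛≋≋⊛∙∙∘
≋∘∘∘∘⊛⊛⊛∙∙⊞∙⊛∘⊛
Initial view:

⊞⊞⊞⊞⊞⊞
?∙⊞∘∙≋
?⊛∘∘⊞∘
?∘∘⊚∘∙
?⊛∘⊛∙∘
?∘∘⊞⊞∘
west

⊞⊞⊞⊞⊞⊞
?⊛∙⊞∘∙
?∘⊛∘∘⊞
?⊛∘⊚∘∘
?⊛⊛∘⊛∙
?∙∘∘⊞⊞

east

⊞⊞⊞⊞⊞⊞
⊛∙⊞∘∙≋
∘⊛∘∘⊞∘
⊛∘∘⊚∘∙
⊛⊛∘⊛∙∘
∙∘∘⊞⊞∘

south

⊛∙⊞∘∙≋
∘⊛∘∘⊞∘
⊛∘∘∘∘∙
⊛⊛∘⊚∙∘
∙∘∘⊞⊞∘
?∘⊛≋≋⊞

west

?⊛∙⊞∘∙
?∘⊛∘∘⊞
?⊛∘∘∘∘
?⊛⊛⊚⊛∙
?∙∘∘⊞⊞
?∙∘⊛≋≋

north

⊞⊞⊞⊞⊞⊞
?⊛∙⊞∘∙
?∘⊛∘∘⊞
?⊛∘⊚∘∘
?⊛⊛∘⊛∙
?∙∘∘⊞⊞

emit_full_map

⊛∙⊞∘∙≋
∘⊛∘∘⊞∘
⊛∘⊚∘∘∙
⊛⊛∘⊛∙∘
∙∘∘⊞⊞∘
∙∘⊛≋≋⊞

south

?⊛∙⊞∘∙
?∘⊛∘∘⊞
?⊛∘∘∘∘
?⊛⊛⊚⊛∙
?∙∘∘⊞⊞
?∙∘⊛≋≋

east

⊛∙⊞∘∙≋
∘⊛∘∘⊞∘
⊛∘∘∘∘∙
⊛⊛∘⊚∙∘
∙∘∘⊞⊞∘
∙∘⊛≋≋⊞


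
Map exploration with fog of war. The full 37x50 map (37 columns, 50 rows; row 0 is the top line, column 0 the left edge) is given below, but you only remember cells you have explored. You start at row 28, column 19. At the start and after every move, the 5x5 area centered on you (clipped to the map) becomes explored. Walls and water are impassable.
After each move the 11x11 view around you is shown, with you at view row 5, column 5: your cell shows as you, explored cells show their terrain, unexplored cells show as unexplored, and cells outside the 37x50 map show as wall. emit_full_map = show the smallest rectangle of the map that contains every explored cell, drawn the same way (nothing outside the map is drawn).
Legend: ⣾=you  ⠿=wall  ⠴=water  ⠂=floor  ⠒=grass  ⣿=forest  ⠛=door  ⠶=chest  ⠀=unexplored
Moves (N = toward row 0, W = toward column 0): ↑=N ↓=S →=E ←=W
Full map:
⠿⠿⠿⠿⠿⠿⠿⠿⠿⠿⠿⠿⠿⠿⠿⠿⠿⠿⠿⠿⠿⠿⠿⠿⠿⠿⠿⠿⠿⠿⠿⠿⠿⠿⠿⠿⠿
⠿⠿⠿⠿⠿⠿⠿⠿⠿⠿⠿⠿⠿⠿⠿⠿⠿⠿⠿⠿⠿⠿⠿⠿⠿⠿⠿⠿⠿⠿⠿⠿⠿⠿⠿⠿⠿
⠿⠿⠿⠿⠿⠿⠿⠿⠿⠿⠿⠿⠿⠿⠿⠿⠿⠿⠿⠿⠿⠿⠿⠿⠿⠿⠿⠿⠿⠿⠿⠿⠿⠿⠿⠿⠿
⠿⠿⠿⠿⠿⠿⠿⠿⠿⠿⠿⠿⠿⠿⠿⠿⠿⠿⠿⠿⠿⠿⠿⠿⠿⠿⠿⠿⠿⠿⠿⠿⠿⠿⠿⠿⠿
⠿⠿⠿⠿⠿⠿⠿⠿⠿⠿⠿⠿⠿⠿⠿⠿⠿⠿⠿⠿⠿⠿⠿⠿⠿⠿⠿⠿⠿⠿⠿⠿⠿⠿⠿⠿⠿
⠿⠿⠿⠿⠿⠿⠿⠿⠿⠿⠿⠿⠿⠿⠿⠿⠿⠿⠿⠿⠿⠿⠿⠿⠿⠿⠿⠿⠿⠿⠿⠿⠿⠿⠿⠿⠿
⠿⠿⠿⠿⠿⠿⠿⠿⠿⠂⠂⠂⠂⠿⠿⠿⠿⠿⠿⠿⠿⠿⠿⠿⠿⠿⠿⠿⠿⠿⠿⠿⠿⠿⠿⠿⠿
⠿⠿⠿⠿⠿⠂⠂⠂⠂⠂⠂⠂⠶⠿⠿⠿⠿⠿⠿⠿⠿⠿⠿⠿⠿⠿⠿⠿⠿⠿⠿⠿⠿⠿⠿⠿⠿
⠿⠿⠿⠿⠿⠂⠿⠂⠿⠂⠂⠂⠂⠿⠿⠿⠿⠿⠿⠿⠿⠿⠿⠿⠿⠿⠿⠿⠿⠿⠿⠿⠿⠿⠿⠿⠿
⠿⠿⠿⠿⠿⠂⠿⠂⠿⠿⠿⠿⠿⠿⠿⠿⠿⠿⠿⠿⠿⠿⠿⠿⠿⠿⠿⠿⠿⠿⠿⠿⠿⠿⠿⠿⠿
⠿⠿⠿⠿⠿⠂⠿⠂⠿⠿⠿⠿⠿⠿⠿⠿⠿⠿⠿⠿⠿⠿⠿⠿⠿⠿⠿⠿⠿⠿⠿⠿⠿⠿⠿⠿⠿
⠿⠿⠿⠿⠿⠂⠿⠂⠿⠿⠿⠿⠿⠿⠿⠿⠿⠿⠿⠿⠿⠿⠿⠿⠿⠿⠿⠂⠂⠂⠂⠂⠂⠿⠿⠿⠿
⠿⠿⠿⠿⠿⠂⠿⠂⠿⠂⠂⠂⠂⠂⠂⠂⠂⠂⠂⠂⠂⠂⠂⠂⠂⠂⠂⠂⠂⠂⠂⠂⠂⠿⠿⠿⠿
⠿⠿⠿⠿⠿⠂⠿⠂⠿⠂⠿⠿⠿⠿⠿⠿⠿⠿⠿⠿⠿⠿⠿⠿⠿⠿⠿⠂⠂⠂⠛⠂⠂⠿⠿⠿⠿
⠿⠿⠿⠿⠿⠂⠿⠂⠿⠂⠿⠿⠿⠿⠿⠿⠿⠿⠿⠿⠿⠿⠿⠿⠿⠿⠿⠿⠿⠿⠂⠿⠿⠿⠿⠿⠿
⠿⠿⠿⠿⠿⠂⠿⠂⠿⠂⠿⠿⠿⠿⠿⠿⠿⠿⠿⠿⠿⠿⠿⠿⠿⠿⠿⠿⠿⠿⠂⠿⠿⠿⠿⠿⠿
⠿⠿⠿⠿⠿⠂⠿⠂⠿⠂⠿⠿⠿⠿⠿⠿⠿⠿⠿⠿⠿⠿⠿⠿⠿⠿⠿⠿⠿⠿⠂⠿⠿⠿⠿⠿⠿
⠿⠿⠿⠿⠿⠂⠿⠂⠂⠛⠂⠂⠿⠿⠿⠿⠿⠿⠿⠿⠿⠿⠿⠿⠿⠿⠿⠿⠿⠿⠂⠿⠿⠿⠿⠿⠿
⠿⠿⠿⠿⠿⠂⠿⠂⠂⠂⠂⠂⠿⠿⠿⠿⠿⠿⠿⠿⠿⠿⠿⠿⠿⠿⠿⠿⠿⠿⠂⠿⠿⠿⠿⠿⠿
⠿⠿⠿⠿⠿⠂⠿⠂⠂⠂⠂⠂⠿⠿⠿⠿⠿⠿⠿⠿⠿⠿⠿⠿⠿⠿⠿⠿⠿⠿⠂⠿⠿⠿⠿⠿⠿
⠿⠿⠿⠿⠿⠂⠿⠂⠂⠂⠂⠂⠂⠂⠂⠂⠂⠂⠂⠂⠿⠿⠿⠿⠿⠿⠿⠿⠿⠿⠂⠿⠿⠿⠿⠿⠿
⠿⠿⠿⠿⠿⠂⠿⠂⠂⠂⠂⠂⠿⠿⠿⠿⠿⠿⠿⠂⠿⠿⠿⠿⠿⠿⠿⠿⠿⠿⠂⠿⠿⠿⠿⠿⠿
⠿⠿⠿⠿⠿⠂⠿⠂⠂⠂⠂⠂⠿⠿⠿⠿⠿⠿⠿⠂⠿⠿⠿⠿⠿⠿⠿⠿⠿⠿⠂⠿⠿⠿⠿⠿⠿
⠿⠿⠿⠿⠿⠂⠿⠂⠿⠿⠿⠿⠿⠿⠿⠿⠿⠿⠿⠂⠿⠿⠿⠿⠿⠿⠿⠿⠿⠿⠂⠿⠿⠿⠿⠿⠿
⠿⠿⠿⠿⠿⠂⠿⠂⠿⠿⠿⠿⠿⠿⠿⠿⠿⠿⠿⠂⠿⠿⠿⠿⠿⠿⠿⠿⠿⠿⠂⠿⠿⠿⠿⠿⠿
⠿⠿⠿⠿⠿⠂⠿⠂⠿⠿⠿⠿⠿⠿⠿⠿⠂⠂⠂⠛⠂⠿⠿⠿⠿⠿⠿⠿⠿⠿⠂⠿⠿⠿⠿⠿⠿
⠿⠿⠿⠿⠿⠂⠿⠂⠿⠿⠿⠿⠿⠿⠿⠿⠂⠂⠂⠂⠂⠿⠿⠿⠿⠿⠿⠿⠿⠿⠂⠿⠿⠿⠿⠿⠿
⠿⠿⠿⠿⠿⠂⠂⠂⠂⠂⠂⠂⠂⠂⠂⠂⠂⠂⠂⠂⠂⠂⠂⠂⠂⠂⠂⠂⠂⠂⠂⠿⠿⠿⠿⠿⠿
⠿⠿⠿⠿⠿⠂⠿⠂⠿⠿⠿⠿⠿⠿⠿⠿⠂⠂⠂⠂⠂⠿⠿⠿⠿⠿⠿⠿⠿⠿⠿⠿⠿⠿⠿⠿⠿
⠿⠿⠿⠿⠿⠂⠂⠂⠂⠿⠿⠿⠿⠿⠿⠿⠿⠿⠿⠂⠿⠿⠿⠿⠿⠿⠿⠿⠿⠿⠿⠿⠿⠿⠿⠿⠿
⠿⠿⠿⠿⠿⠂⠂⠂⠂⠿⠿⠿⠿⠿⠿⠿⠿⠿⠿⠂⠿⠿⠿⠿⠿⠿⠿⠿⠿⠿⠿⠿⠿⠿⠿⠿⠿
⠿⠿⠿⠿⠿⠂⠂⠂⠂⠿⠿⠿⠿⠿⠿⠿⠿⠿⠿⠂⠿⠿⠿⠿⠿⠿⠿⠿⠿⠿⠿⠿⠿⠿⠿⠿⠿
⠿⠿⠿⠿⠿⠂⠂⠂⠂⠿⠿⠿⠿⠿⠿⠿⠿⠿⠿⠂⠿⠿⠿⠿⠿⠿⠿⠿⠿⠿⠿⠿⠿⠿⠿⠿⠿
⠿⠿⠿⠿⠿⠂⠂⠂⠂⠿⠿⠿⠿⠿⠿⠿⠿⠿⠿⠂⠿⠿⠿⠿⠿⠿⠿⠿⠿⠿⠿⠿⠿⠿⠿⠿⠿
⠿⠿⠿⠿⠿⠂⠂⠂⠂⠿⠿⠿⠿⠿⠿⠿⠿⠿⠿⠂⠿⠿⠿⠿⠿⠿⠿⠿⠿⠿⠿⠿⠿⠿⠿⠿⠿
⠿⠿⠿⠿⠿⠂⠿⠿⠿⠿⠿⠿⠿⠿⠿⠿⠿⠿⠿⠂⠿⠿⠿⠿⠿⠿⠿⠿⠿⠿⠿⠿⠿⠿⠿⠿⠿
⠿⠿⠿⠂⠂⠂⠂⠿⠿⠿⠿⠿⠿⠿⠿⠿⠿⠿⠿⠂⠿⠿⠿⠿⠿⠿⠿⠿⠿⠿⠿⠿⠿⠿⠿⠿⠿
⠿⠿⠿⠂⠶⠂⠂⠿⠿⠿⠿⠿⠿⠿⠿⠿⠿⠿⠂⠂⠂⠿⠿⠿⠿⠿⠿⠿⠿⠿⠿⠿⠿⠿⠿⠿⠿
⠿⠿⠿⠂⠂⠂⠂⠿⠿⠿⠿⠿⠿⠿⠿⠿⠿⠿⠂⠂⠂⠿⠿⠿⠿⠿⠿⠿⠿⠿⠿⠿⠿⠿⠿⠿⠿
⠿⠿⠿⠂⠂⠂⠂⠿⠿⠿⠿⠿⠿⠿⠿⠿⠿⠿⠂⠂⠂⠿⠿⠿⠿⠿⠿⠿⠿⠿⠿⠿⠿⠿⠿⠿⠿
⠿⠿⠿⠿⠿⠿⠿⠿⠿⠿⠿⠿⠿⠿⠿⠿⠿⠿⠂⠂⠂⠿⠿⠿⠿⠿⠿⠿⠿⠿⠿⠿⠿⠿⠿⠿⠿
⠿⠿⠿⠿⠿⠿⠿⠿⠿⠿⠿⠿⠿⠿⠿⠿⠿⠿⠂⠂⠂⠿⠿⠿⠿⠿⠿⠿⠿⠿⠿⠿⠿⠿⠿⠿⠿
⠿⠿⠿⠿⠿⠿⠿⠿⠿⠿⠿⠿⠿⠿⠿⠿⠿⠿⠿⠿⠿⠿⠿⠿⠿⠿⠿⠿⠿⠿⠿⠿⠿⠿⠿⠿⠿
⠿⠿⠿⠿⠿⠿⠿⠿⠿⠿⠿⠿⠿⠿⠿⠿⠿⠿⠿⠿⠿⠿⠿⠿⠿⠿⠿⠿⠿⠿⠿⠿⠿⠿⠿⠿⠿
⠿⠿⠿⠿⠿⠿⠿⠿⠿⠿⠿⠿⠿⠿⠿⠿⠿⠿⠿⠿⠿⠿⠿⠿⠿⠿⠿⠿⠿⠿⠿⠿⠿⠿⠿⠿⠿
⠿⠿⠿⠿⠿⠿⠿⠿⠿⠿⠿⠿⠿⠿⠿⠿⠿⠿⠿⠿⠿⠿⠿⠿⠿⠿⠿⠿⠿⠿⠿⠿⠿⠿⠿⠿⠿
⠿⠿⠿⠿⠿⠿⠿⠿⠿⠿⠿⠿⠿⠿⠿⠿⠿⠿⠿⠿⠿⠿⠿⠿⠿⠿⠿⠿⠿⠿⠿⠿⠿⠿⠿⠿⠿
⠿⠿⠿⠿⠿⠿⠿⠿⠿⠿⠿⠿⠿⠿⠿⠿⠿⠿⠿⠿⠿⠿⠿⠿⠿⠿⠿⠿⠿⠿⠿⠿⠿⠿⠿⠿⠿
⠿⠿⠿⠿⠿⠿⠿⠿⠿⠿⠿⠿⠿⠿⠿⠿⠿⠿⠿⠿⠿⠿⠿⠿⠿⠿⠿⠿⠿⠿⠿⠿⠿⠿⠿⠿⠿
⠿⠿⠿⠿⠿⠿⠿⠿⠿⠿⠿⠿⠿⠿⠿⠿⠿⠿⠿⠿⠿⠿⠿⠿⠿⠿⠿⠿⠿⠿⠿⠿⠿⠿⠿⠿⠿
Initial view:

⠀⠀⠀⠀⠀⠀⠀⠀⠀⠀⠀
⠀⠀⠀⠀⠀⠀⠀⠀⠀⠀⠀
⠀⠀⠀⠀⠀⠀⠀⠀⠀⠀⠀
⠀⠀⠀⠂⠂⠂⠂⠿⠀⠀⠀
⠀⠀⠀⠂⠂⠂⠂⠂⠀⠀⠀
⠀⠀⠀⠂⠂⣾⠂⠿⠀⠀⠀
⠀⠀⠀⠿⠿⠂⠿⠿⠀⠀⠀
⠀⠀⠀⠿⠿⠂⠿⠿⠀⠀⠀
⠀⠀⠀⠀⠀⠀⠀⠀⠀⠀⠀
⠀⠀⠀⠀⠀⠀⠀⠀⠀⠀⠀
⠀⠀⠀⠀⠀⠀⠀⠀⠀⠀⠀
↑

⠀⠀⠀⠀⠀⠀⠀⠀⠀⠀⠀
⠀⠀⠀⠀⠀⠀⠀⠀⠀⠀⠀
⠀⠀⠀⠀⠀⠀⠀⠀⠀⠀⠀
⠀⠀⠀⠂⠂⠛⠂⠿⠀⠀⠀
⠀⠀⠀⠂⠂⠂⠂⠿⠀⠀⠀
⠀⠀⠀⠂⠂⣾⠂⠂⠀⠀⠀
⠀⠀⠀⠂⠂⠂⠂⠿⠀⠀⠀
⠀⠀⠀⠿⠿⠂⠿⠿⠀⠀⠀
⠀⠀⠀⠿⠿⠂⠿⠿⠀⠀⠀
⠀⠀⠀⠀⠀⠀⠀⠀⠀⠀⠀
⠀⠀⠀⠀⠀⠀⠀⠀⠀⠀⠀

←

⠀⠀⠀⠀⠀⠀⠀⠀⠀⠀⠀
⠀⠀⠀⠀⠀⠀⠀⠀⠀⠀⠀
⠀⠀⠀⠀⠀⠀⠀⠀⠀⠀⠀
⠀⠀⠀⠂⠂⠂⠛⠂⠿⠀⠀
⠀⠀⠀⠂⠂⠂⠂⠂⠿⠀⠀
⠀⠀⠀⠂⠂⣾⠂⠂⠂⠀⠀
⠀⠀⠀⠂⠂⠂⠂⠂⠿⠀⠀
⠀⠀⠀⠿⠿⠿⠂⠿⠿⠀⠀
⠀⠀⠀⠀⠿⠿⠂⠿⠿⠀⠀
⠀⠀⠀⠀⠀⠀⠀⠀⠀⠀⠀
⠀⠀⠀⠀⠀⠀⠀⠀⠀⠀⠀

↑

⠀⠀⠀⠀⠀⠀⠀⠀⠀⠀⠀
⠀⠀⠀⠀⠀⠀⠀⠀⠀⠀⠀
⠀⠀⠀⠀⠀⠀⠀⠀⠀⠀⠀
⠀⠀⠀⠿⠿⠿⠂⠿⠀⠀⠀
⠀⠀⠀⠂⠂⠂⠛⠂⠿⠀⠀
⠀⠀⠀⠂⠂⣾⠂⠂⠿⠀⠀
⠀⠀⠀⠂⠂⠂⠂⠂⠂⠀⠀
⠀⠀⠀⠂⠂⠂⠂⠂⠿⠀⠀
⠀⠀⠀⠿⠿⠿⠂⠿⠿⠀⠀
⠀⠀⠀⠀⠿⠿⠂⠿⠿⠀⠀
⠀⠀⠀⠀⠀⠀⠀⠀⠀⠀⠀

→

⠀⠀⠀⠀⠀⠀⠀⠀⠀⠀⠀
⠀⠀⠀⠀⠀⠀⠀⠀⠀⠀⠀
⠀⠀⠀⠀⠀⠀⠀⠀⠀⠀⠀
⠀⠀⠿⠿⠿⠂⠿⠿⠀⠀⠀
⠀⠀⠂⠂⠂⠛⠂⠿⠀⠀⠀
⠀⠀⠂⠂⠂⣾⠂⠿⠀⠀⠀
⠀⠀⠂⠂⠂⠂⠂⠂⠀⠀⠀
⠀⠀⠂⠂⠂⠂⠂⠿⠀⠀⠀
⠀⠀⠿⠿⠿⠂⠿⠿⠀⠀⠀
⠀⠀⠀⠿⠿⠂⠿⠿⠀⠀⠀
⠀⠀⠀⠀⠀⠀⠀⠀⠀⠀⠀

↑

⠀⠀⠀⠀⠀⠀⠀⠀⠀⠀⠀
⠀⠀⠀⠀⠀⠀⠀⠀⠀⠀⠀
⠀⠀⠀⠀⠀⠀⠀⠀⠀⠀⠀
⠀⠀⠀⠿⠿⠂⠿⠿⠀⠀⠀
⠀⠀⠿⠿⠿⠂⠿⠿⠀⠀⠀
⠀⠀⠂⠂⠂⣾⠂⠿⠀⠀⠀
⠀⠀⠂⠂⠂⠂⠂⠿⠀⠀⠀
⠀⠀⠂⠂⠂⠂⠂⠂⠀⠀⠀
⠀⠀⠂⠂⠂⠂⠂⠿⠀⠀⠀
⠀⠀⠿⠿⠿⠂⠿⠿⠀⠀⠀
⠀⠀⠀⠿⠿⠂⠿⠿⠀⠀⠀

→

⠀⠀⠀⠀⠀⠀⠀⠀⠀⠀⠀
⠀⠀⠀⠀⠀⠀⠀⠀⠀⠀⠀
⠀⠀⠀⠀⠀⠀⠀⠀⠀⠀⠀
⠀⠀⠿⠿⠂⠿⠿⠿⠀⠀⠀
⠀⠿⠿⠿⠂⠿⠿⠿⠀⠀⠀
⠀⠂⠂⠂⠛⣾⠿⠿⠀⠀⠀
⠀⠂⠂⠂⠂⠂⠿⠿⠀⠀⠀
⠀⠂⠂⠂⠂⠂⠂⠂⠀⠀⠀
⠀⠂⠂⠂⠂⠂⠿⠀⠀⠀⠀
⠀⠿⠿⠿⠂⠿⠿⠀⠀⠀⠀
⠀⠀⠿⠿⠂⠿⠿⠀⠀⠀⠀

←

⠀⠀⠀⠀⠀⠀⠀⠀⠀⠀⠀
⠀⠀⠀⠀⠀⠀⠀⠀⠀⠀⠀
⠀⠀⠀⠀⠀⠀⠀⠀⠀⠀⠀
⠀⠀⠀⠿⠿⠂⠿⠿⠿⠀⠀
⠀⠀⠿⠿⠿⠂⠿⠿⠿⠀⠀
⠀⠀⠂⠂⠂⣾⠂⠿⠿⠀⠀
⠀⠀⠂⠂⠂⠂⠂⠿⠿⠀⠀
⠀⠀⠂⠂⠂⠂⠂⠂⠂⠀⠀
⠀⠀⠂⠂⠂⠂⠂⠿⠀⠀⠀
⠀⠀⠿⠿⠿⠂⠿⠿⠀⠀⠀
⠀⠀⠀⠿⠿⠂⠿⠿⠀⠀⠀

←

⠀⠀⠀⠀⠀⠀⠀⠀⠀⠀⠀
⠀⠀⠀⠀⠀⠀⠀⠀⠀⠀⠀
⠀⠀⠀⠀⠀⠀⠀⠀⠀⠀⠀
⠀⠀⠀⠿⠿⠿⠂⠿⠿⠿⠀
⠀⠀⠀⠿⠿⠿⠂⠿⠿⠿⠀
⠀⠀⠀⠂⠂⣾⠛⠂⠿⠿⠀
⠀⠀⠀⠂⠂⠂⠂⠂⠿⠿⠀
⠀⠀⠀⠂⠂⠂⠂⠂⠂⠂⠀
⠀⠀⠀⠂⠂⠂⠂⠂⠿⠀⠀
⠀⠀⠀⠿⠿⠿⠂⠿⠿⠀⠀
⠀⠀⠀⠀⠿⠿⠂⠿⠿⠀⠀

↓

⠀⠀⠀⠀⠀⠀⠀⠀⠀⠀⠀
⠀⠀⠀⠀⠀⠀⠀⠀⠀⠀⠀
⠀⠀⠀⠿⠿⠿⠂⠿⠿⠿⠀
⠀⠀⠀⠿⠿⠿⠂⠿⠿⠿⠀
⠀⠀⠀⠂⠂⠂⠛⠂⠿⠿⠀
⠀⠀⠀⠂⠂⣾⠂⠂⠿⠿⠀
⠀⠀⠀⠂⠂⠂⠂⠂⠂⠂⠀
⠀⠀⠀⠂⠂⠂⠂⠂⠿⠀⠀
⠀⠀⠀⠿⠿⠿⠂⠿⠿⠀⠀
⠀⠀⠀⠀⠿⠿⠂⠿⠿⠀⠀
⠀⠀⠀⠀⠀⠀⠀⠀⠀⠀⠀

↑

⠀⠀⠀⠀⠀⠀⠀⠀⠀⠀⠀
⠀⠀⠀⠀⠀⠀⠀⠀⠀⠀⠀
⠀⠀⠀⠀⠀⠀⠀⠀⠀⠀⠀
⠀⠀⠀⠿⠿⠿⠂⠿⠿⠿⠀
⠀⠀⠀⠿⠿⠿⠂⠿⠿⠿⠀
⠀⠀⠀⠂⠂⣾⠛⠂⠿⠿⠀
⠀⠀⠀⠂⠂⠂⠂⠂⠿⠿⠀
⠀⠀⠀⠂⠂⠂⠂⠂⠂⠂⠀
⠀⠀⠀⠂⠂⠂⠂⠂⠿⠀⠀
⠀⠀⠀⠿⠿⠿⠂⠿⠿⠀⠀
⠀⠀⠀⠀⠿⠿⠂⠿⠿⠀⠀

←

⠀⠀⠀⠀⠀⠀⠀⠀⠀⠀⠀
⠀⠀⠀⠀⠀⠀⠀⠀⠀⠀⠀
⠀⠀⠀⠀⠀⠀⠀⠀⠀⠀⠀
⠀⠀⠀⠿⠿⠿⠿⠂⠿⠿⠿
⠀⠀⠀⠿⠿⠿⠿⠂⠿⠿⠿
⠀⠀⠀⠿⠂⣾⠂⠛⠂⠿⠿
⠀⠀⠀⠿⠂⠂⠂⠂⠂⠿⠿
⠀⠀⠀⠂⠂⠂⠂⠂⠂⠂⠂
⠀⠀⠀⠀⠂⠂⠂⠂⠂⠿⠀
⠀⠀⠀⠀⠿⠿⠿⠂⠿⠿⠀
⠀⠀⠀⠀⠀⠿⠿⠂⠿⠿⠀

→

⠀⠀⠀⠀⠀⠀⠀⠀⠀⠀⠀
⠀⠀⠀⠀⠀⠀⠀⠀⠀⠀⠀
⠀⠀⠀⠀⠀⠀⠀⠀⠀⠀⠀
⠀⠀⠿⠿⠿⠿⠂⠿⠿⠿⠀
⠀⠀⠿⠿⠿⠿⠂⠿⠿⠿⠀
⠀⠀⠿⠂⠂⣾⠛⠂⠿⠿⠀
⠀⠀⠿⠂⠂⠂⠂⠂⠿⠿⠀
⠀⠀⠂⠂⠂⠂⠂⠂⠂⠂⠀
⠀⠀⠀⠂⠂⠂⠂⠂⠿⠀⠀
⠀⠀⠀⠿⠿⠿⠂⠿⠿⠀⠀
⠀⠀⠀⠀⠿⠿⠂⠿⠿⠀⠀

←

⠀⠀⠀⠀⠀⠀⠀⠀⠀⠀⠀
⠀⠀⠀⠀⠀⠀⠀⠀⠀⠀⠀
⠀⠀⠀⠀⠀⠀⠀⠀⠀⠀⠀
⠀⠀⠀⠿⠿⠿⠿⠂⠿⠿⠿
⠀⠀⠀⠿⠿⠿⠿⠂⠿⠿⠿
⠀⠀⠀⠿⠂⣾⠂⠛⠂⠿⠿
⠀⠀⠀⠿⠂⠂⠂⠂⠂⠿⠿
⠀⠀⠀⠂⠂⠂⠂⠂⠂⠂⠂
⠀⠀⠀⠀⠂⠂⠂⠂⠂⠿⠀
⠀⠀⠀⠀⠿⠿⠿⠂⠿⠿⠀
⠀⠀⠀⠀⠀⠿⠿⠂⠿⠿⠀

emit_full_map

⠿⠿⠿⠿⠂⠿⠿⠿
⠿⠿⠿⠿⠂⠿⠿⠿
⠿⠂⣾⠂⠛⠂⠿⠿
⠿⠂⠂⠂⠂⠂⠿⠿
⠂⠂⠂⠂⠂⠂⠂⠂
⠀⠂⠂⠂⠂⠂⠿⠀
⠀⠿⠿⠿⠂⠿⠿⠀
⠀⠀⠿⠿⠂⠿⠿⠀

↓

⠀⠀⠀⠀⠀⠀⠀⠀⠀⠀⠀
⠀⠀⠀⠀⠀⠀⠀⠀⠀⠀⠀
⠀⠀⠀⠿⠿⠿⠿⠂⠿⠿⠿
⠀⠀⠀⠿⠿⠿⠿⠂⠿⠿⠿
⠀⠀⠀⠿⠂⠂⠂⠛⠂⠿⠿
⠀⠀⠀⠿⠂⣾⠂⠂⠂⠿⠿
⠀⠀⠀⠂⠂⠂⠂⠂⠂⠂⠂
⠀⠀⠀⠿⠂⠂⠂⠂⠂⠿⠀
⠀⠀⠀⠀⠿⠿⠿⠂⠿⠿⠀
⠀⠀⠀⠀⠀⠿⠿⠂⠿⠿⠀
⠀⠀⠀⠀⠀⠀⠀⠀⠀⠀⠀

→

⠀⠀⠀⠀⠀⠀⠀⠀⠀⠀⠀
⠀⠀⠀⠀⠀⠀⠀⠀⠀⠀⠀
⠀⠀⠿⠿⠿⠿⠂⠿⠿⠿⠀
⠀⠀⠿⠿⠿⠿⠂⠿⠿⠿⠀
⠀⠀⠿⠂⠂⠂⠛⠂⠿⠿⠀
⠀⠀⠿⠂⠂⣾⠂⠂⠿⠿⠀
⠀⠀⠂⠂⠂⠂⠂⠂⠂⠂⠀
⠀⠀⠿⠂⠂⠂⠂⠂⠿⠀⠀
⠀⠀⠀⠿⠿⠿⠂⠿⠿⠀⠀
⠀⠀⠀⠀⠿⠿⠂⠿⠿⠀⠀
⠀⠀⠀⠀⠀⠀⠀⠀⠀⠀⠀

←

⠀⠀⠀⠀⠀⠀⠀⠀⠀⠀⠀
⠀⠀⠀⠀⠀⠀⠀⠀⠀⠀⠀
⠀⠀⠀⠿⠿⠿⠿⠂⠿⠿⠿
⠀⠀⠀⠿⠿⠿⠿⠂⠿⠿⠿
⠀⠀⠀⠿⠂⠂⠂⠛⠂⠿⠿
⠀⠀⠀⠿⠂⣾⠂⠂⠂⠿⠿
⠀⠀⠀⠂⠂⠂⠂⠂⠂⠂⠂
⠀⠀⠀⠿⠂⠂⠂⠂⠂⠿⠀
⠀⠀⠀⠀⠿⠿⠿⠂⠿⠿⠀
⠀⠀⠀⠀⠀⠿⠿⠂⠿⠿⠀
⠀⠀⠀⠀⠀⠀⠀⠀⠀⠀⠀

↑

⠀⠀⠀⠀⠀⠀⠀⠀⠀⠀⠀
⠀⠀⠀⠀⠀⠀⠀⠀⠀⠀⠀
⠀⠀⠀⠀⠀⠀⠀⠀⠀⠀⠀
⠀⠀⠀⠿⠿⠿⠿⠂⠿⠿⠿
⠀⠀⠀⠿⠿⠿⠿⠂⠿⠿⠿
⠀⠀⠀⠿⠂⣾⠂⠛⠂⠿⠿
⠀⠀⠀⠿⠂⠂⠂⠂⠂⠿⠿
⠀⠀⠀⠂⠂⠂⠂⠂⠂⠂⠂
⠀⠀⠀⠿⠂⠂⠂⠂⠂⠿⠀
⠀⠀⠀⠀⠿⠿⠿⠂⠿⠿⠀
⠀⠀⠀⠀⠀⠿⠿⠂⠿⠿⠀

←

⠀⠀⠀⠀⠀⠀⠀⠀⠀⠀⠀
⠀⠀⠀⠀⠀⠀⠀⠀⠀⠀⠀
⠀⠀⠀⠀⠀⠀⠀⠀⠀⠀⠀
⠀⠀⠀⠿⠿⠿⠿⠿⠂⠿⠿
⠀⠀⠀⠿⠿⠿⠿⠿⠂⠿⠿
⠀⠀⠀⠿⠿⣾⠂⠂⠛⠂⠿
⠀⠀⠀⠿⠿⠂⠂⠂⠂⠂⠿
⠀⠀⠀⠂⠂⠂⠂⠂⠂⠂⠂
⠀⠀⠀⠀⠿⠂⠂⠂⠂⠂⠿
⠀⠀⠀⠀⠀⠿⠿⠿⠂⠿⠿
⠀⠀⠀⠀⠀⠀⠿⠿⠂⠿⠿

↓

⠀⠀⠀⠀⠀⠀⠀⠀⠀⠀⠀
⠀⠀⠀⠀⠀⠀⠀⠀⠀⠀⠀
⠀⠀⠀⠿⠿⠿⠿⠿⠂⠿⠿
⠀⠀⠀⠿⠿⠿⠿⠿⠂⠿⠿
⠀⠀⠀⠿⠿⠂⠂⠂⠛⠂⠿
⠀⠀⠀⠿⠿⣾⠂⠂⠂⠂⠿
⠀⠀⠀⠂⠂⠂⠂⠂⠂⠂⠂
⠀⠀⠀⠿⠿⠂⠂⠂⠂⠂⠿
⠀⠀⠀⠀⠀⠿⠿⠿⠂⠿⠿
⠀⠀⠀⠀⠀⠀⠿⠿⠂⠿⠿
⠀⠀⠀⠀⠀⠀⠀⠀⠀⠀⠀

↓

⠀⠀⠀⠀⠀⠀⠀⠀⠀⠀⠀
⠀⠀⠀⠿⠿⠿⠿⠿⠂⠿⠿
⠀⠀⠀⠿⠿⠿⠿⠿⠂⠿⠿
⠀⠀⠀⠿⠿⠂⠂⠂⠛⠂⠿
⠀⠀⠀⠿⠿⠂⠂⠂⠂⠂⠿
⠀⠀⠀⠂⠂⣾⠂⠂⠂⠂⠂
⠀⠀⠀⠿⠿⠂⠂⠂⠂⠂⠿
⠀⠀⠀⠿⠿⠿⠿⠿⠂⠿⠿
⠀⠀⠀⠀⠀⠀⠿⠿⠂⠿⠿
⠀⠀⠀⠀⠀⠀⠀⠀⠀⠀⠀
⠀⠀⠀⠀⠀⠀⠀⠀⠀⠀⠀

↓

⠀⠀⠀⠿⠿⠿⠿⠿⠂⠿⠿
⠀⠀⠀⠿⠿⠿⠿⠿⠂⠿⠿
⠀⠀⠀⠿⠿⠂⠂⠂⠛⠂⠿
⠀⠀⠀⠿⠿⠂⠂⠂⠂⠂⠿
⠀⠀⠀⠂⠂⠂⠂⠂⠂⠂⠂
⠀⠀⠀⠿⠿⣾⠂⠂⠂⠂⠿
⠀⠀⠀⠿⠿⠿⠿⠿⠂⠿⠿
⠀⠀⠀⠿⠿⠿⠿⠿⠂⠿⠿
⠀⠀⠀⠀⠀⠀⠀⠀⠀⠀⠀
⠀⠀⠀⠀⠀⠀⠀⠀⠀⠀⠀
⠀⠀⠀⠀⠀⠀⠀⠀⠀⠀⠀

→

⠀⠀⠿⠿⠿⠿⠿⠂⠿⠿⠿
⠀⠀⠿⠿⠿⠿⠿⠂⠿⠿⠿
⠀⠀⠿⠿⠂⠂⠂⠛⠂⠿⠿
⠀⠀⠿⠿⠂⠂⠂⠂⠂⠿⠿
⠀⠀⠂⠂⠂⠂⠂⠂⠂⠂⠂
⠀⠀⠿⠿⠂⣾⠂⠂⠂⠿⠀
⠀⠀⠿⠿⠿⠿⠿⠂⠿⠿⠀
⠀⠀⠿⠿⠿⠿⠿⠂⠿⠿⠀
⠀⠀⠀⠀⠀⠀⠀⠀⠀⠀⠀
⠀⠀⠀⠀⠀⠀⠀⠀⠀⠀⠀
⠀⠀⠀⠀⠀⠀⠀⠀⠀⠀⠀

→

⠀⠿⠿⠿⠿⠿⠂⠿⠿⠿⠀
⠀⠿⠿⠿⠿⠿⠂⠿⠿⠿⠀
⠀⠿⠿⠂⠂⠂⠛⠂⠿⠿⠀
⠀⠿⠿⠂⠂⠂⠂⠂⠿⠿⠀
⠀⠂⠂⠂⠂⠂⠂⠂⠂⠂⠀
⠀⠿⠿⠂⠂⣾⠂⠂⠿⠀⠀
⠀⠿⠿⠿⠿⠿⠂⠿⠿⠀⠀
⠀⠿⠿⠿⠿⠿⠂⠿⠿⠀⠀
⠀⠀⠀⠀⠀⠀⠀⠀⠀⠀⠀
⠀⠀⠀⠀⠀⠀⠀⠀⠀⠀⠀
⠀⠀⠀⠀⠀⠀⠀⠀⠀⠀⠀

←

⠀⠀⠿⠿⠿⠿⠿⠂⠿⠿⠿
⠀⠀⠿⠿⠿⠿⠿⠂⠿⠿⠿
⠀⠀⠿⠿⠂⠂⠂⠛⠂⠿⠿
⠀⠀⠿⠿⠂⠂⠂⠂⠂⠿⠿
⠀⠀⠂⠂⠂⠂⠂⠂⠂⠂⠂
⠀⠀⠿⠿⠂⣾⠂⠂⠂⠿⠀
⠀⠀⠿⠿⠿⠿⠿⠂⠿⠿⠀
⠀⠀⠿⠿⠿⠿⠿⠂⠿⠿⠀
⠀⠀⠀⠀⠀⠀⠀⠀⠀⠀⠀
⠀⠀⠀⠀⠀⠀⠀⠀⠀⠀⠀
⠀⠀⠀⠀⠀⠀⠀⠀⠀⠀⠀

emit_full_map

⠿⠿⠿⠿⠿⠂⠿⠿⠿
⠿⠿⠿⠿⠿⠂⠿⠿⠿
⠿⠿⠂⠂⠂⠛⠂⠿⠿
⠿⠿⠂⠂⠂⠂⠂⠿⠿
⠂⠂⠂⠂⠂⠂⠂⠂⠂
⠿⠿⠂⣾⠂⠂⠂⠿⠀
⠿⠿⠿⠿⠿⠂⠿⠿⠀
⠿⠿⠿⠿⠿⠂⠿⠿⠀


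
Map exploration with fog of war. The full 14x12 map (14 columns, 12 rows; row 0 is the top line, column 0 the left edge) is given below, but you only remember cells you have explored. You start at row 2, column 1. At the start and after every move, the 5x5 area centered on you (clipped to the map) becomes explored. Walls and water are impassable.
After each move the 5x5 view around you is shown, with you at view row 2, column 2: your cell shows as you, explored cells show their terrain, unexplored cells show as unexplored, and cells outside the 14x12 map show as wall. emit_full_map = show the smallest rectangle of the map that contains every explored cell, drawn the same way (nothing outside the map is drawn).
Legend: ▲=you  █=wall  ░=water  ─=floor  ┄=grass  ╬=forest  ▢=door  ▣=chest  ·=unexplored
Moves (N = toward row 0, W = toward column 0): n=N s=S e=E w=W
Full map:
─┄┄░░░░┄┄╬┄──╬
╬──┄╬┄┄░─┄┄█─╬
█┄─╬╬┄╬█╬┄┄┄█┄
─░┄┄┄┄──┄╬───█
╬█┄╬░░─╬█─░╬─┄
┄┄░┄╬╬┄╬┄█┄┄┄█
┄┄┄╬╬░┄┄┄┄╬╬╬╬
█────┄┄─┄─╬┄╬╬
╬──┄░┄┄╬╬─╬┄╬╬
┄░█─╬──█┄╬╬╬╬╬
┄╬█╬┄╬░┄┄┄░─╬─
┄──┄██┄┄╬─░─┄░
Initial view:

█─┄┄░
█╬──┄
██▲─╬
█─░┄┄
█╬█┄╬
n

█████
█─┄┄░
█╬▲─┄
██┄─╬
█─░┄┄

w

█████
██─┄┄
██▲──
███┄─
██─░┄

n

█████
█████
██▲┄┄
██╬──
███┄─

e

█████
█████
█─▲┄░
█╬──┄
██┄─╬

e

█████
█████
─┄▲░░
╬──┄╬
█┄─╬╬

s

█████
─┄┄░░
╬─▲┄╬
█┄─╬╬
─░┄┄┄

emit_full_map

─┄┄░░
╬─▲┄╬
█┄─╬╬
─░┄┄┄
╬█┄╬·

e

█████
┄┄░░░
──▲╬┄
┄─╬╬┄
░┄┄┄┄

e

█████
┄░░░░
─┄▲┄┄
─╬╬┄╬
┄┄┄┄─

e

█████
░░░░┄
┄╬▲┄░
╬╬┄╬█
┄┄┄──

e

█████
░░░┄┄
╬┄▲░─
╬┄╬█╬
┄┄──┄

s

░░░┄┄
╬┄┄░─
╬┄▲█╬
┄┄──┄
░░─╬█

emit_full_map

─┄┄░░░░┄┄
╬──┄╬┄┄░─
█┄─╬╬┄▲█╬
─░┄┄┄┄──┄
╬█┄╬░░─╬█


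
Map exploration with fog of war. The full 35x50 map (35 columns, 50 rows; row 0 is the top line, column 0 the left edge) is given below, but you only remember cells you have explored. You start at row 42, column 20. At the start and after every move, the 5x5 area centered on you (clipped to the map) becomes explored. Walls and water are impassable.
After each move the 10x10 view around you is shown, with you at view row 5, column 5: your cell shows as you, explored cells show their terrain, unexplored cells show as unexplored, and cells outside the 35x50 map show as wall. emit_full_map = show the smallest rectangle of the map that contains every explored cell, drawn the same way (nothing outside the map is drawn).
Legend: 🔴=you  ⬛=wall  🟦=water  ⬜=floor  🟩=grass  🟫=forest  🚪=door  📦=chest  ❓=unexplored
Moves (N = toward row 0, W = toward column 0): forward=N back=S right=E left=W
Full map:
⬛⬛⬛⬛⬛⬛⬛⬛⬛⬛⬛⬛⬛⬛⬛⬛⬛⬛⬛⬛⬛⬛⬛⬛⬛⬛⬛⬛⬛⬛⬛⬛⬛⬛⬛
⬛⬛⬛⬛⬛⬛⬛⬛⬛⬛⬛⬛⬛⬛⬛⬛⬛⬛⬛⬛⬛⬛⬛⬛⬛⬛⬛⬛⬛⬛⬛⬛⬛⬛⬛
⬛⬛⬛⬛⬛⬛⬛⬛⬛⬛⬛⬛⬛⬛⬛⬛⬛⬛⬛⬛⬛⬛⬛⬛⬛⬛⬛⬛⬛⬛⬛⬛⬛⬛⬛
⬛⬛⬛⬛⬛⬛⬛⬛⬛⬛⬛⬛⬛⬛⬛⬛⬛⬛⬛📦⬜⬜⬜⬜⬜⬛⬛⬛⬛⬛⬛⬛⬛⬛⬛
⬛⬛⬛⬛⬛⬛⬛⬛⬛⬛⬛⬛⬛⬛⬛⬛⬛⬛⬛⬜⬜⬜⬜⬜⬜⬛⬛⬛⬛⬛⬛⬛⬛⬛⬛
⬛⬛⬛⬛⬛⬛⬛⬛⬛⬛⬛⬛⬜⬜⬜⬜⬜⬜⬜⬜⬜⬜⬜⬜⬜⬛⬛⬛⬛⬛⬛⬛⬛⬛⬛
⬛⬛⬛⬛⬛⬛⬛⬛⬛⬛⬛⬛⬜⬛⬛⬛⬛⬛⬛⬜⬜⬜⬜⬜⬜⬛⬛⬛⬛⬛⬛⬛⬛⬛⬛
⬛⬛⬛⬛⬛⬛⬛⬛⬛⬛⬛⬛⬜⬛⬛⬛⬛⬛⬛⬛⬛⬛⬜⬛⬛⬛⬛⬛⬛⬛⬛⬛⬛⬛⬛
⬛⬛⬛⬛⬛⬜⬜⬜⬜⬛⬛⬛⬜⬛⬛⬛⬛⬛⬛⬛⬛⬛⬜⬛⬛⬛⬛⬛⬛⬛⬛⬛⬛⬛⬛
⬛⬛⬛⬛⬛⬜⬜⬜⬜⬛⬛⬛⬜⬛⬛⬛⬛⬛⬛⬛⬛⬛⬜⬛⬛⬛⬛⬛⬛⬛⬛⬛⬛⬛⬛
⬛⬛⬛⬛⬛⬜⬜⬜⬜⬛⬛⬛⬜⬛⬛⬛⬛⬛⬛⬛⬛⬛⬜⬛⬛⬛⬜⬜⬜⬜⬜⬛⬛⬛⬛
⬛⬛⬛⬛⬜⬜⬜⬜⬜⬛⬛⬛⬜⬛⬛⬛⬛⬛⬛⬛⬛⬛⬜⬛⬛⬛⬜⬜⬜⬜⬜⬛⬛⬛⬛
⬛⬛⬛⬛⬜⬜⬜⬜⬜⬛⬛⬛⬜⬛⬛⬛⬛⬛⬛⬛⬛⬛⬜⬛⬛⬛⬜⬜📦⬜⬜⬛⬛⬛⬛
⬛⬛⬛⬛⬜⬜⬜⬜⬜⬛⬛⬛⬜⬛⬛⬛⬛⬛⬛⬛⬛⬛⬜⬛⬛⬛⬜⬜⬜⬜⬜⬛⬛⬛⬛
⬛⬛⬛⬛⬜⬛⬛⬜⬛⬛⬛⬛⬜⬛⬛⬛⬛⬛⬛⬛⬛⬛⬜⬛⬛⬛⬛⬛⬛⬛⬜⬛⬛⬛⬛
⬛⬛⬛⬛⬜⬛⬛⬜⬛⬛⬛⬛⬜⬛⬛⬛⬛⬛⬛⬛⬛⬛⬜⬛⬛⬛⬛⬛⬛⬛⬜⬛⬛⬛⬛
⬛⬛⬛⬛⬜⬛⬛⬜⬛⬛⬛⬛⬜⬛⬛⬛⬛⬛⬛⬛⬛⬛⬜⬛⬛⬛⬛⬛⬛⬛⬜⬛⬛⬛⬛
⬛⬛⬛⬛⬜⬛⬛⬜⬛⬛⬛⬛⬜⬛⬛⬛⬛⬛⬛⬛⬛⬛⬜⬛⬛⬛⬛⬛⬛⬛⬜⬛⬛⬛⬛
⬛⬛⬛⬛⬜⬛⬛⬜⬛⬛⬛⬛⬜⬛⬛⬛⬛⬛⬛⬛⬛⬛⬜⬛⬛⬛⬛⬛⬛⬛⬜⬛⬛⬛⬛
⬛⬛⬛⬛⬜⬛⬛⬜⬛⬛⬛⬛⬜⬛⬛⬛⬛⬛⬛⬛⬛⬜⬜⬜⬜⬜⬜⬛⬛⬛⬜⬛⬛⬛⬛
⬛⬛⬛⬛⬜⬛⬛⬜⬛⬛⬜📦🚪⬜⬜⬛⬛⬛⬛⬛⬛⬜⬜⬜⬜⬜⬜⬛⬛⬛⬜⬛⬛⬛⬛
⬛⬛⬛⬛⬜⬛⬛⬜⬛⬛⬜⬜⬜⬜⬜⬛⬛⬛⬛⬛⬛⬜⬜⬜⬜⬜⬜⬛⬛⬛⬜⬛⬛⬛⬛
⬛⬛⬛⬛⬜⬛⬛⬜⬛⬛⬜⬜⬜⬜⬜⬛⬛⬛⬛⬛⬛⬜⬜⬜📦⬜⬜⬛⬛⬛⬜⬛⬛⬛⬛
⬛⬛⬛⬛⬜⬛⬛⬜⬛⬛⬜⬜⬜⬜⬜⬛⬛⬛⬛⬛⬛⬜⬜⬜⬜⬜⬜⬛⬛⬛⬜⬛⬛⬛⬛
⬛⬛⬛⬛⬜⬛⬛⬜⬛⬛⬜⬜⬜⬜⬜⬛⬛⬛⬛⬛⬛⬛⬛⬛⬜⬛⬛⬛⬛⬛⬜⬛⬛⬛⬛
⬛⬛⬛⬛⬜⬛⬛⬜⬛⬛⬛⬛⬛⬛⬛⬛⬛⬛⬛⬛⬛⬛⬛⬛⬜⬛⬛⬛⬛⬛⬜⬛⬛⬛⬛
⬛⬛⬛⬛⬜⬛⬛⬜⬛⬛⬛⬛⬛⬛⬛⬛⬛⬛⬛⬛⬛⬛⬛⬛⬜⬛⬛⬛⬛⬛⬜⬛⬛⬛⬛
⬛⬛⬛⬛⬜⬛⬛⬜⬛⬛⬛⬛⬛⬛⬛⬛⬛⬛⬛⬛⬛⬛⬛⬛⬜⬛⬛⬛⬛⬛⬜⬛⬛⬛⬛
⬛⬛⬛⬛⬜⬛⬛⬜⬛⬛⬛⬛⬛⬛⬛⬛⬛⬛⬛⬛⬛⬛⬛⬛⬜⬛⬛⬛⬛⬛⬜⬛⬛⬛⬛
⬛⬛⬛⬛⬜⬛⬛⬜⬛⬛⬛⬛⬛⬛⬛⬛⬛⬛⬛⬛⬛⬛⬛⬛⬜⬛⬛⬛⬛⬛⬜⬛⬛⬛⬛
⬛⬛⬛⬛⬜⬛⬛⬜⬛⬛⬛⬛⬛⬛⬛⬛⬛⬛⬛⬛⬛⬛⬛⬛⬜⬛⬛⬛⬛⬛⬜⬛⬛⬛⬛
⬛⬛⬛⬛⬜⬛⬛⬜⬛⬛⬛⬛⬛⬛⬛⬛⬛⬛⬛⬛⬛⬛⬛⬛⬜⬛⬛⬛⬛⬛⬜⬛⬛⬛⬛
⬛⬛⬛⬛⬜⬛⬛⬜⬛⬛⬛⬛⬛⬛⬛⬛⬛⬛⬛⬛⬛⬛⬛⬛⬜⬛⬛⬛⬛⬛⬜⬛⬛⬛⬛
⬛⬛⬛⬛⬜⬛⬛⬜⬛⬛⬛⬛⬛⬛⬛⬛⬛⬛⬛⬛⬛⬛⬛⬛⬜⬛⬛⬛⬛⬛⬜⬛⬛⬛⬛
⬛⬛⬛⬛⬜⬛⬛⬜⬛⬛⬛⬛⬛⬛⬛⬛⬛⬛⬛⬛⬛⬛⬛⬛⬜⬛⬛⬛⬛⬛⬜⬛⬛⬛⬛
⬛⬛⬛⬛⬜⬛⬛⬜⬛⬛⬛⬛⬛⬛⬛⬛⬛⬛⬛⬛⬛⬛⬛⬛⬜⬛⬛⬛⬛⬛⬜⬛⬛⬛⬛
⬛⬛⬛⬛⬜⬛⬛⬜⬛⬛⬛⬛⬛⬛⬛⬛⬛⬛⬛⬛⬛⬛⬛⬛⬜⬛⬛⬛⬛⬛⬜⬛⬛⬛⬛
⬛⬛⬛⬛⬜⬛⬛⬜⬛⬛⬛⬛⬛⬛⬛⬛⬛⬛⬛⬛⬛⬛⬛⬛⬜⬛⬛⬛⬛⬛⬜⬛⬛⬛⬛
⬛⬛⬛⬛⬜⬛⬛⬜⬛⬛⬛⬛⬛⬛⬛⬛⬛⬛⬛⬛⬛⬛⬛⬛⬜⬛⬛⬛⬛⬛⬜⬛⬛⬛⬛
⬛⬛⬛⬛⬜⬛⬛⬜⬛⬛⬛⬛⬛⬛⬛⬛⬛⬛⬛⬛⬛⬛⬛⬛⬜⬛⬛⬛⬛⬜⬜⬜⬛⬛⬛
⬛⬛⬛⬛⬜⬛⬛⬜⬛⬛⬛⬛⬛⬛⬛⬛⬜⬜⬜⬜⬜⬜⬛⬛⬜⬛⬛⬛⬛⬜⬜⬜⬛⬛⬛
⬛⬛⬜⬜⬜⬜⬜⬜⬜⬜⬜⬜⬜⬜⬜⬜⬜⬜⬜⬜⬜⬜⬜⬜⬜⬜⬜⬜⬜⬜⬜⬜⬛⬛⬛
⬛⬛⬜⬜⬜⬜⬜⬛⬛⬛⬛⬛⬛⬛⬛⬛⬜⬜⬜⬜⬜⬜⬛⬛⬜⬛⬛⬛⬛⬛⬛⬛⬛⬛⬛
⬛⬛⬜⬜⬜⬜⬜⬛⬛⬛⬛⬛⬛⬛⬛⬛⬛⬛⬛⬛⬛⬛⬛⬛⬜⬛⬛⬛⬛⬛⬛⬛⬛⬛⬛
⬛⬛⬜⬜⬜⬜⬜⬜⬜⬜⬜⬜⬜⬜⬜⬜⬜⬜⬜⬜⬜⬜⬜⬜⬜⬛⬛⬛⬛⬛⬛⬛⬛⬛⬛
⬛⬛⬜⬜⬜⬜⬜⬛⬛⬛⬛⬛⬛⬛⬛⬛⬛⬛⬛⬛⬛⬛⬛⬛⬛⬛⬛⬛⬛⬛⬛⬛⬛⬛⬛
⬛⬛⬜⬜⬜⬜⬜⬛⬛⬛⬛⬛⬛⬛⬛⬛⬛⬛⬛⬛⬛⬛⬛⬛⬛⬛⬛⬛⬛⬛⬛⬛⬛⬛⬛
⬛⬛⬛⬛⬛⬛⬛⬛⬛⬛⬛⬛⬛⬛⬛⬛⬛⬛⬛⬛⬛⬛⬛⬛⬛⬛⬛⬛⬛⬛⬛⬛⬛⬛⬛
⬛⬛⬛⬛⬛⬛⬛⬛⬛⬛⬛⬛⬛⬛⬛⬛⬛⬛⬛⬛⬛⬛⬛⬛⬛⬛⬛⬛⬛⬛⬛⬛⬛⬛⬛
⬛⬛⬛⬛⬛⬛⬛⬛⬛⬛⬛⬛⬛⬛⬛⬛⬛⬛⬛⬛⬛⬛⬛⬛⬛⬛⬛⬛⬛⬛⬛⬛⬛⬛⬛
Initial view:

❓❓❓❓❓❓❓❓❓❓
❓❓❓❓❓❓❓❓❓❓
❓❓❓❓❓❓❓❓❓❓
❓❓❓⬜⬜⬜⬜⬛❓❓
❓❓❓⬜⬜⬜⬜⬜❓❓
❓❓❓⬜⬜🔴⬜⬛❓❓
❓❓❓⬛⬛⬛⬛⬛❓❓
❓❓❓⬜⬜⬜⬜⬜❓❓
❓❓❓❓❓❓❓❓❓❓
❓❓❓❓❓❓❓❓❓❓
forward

❓❓❓❓❓❓❓❓❓❓
❓❓❓❓❓❓❓❓❓❓
❓❓❓❓❓❓❓❓❓❓
❓❓❓⬛⬛⬛⬛⬛❓❓
❓❓❓⬜⬜⬜⬜⬛❓❓
❓❓❓⬜⬜🔴⬜⬜❓❓
❓❓❓⬜⬜⬜⬜⬛❓❓
❓❓❓⬛⬛⬛⬛⬛❓❓
❓❓❓⬜⬜⬜⬜⬜❓❓
❓❓❓❓❓❓❓❓❓❓

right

❓❓❓❓❓❓❓❓❓❓
❓❓❓❓❓❓❓❓❓❓
❓❓❓❓❓❓❓❓❓❓
❓❓⬛⬛⬛⬛⬛⬛❓❓
❓❓⬜⬜⬜⬜⬛⬛❓❓
❓❓⬜⬜⬜🔴⬜⬜❓❓
❓❓⬜⬜⬜⬜⬛⬛❓❓
❓❓⬛⬛⬛⬛⬛⬛❓❓
❓❓⬜⬜⬜⬜⬜❓❓❓
❓❓❓❓❓❓❓❓❓❓

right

❓❓❓❓❓❓❓❓❓❓
❓❓❓❓❓❓❓❓❓❓
❓❓❓❓❓❓❓❓❓❓
❓⬛⬛⬛⬛⬛⬛⬜❓❓
❓⬜⬜⬜⬜⬛⬛⬜❓❓
❓⬜⬜⬜⬜🔴⬜⬜❓❓
❓⬜⬜⬜⬜⬛⬛⬜❓❓
❓⬛⬛⬛⬛⬛⬛⬜❓❓
❓⬜⬜⬜⬜⬜❓❓❓❓
❓❓❓❓❓❓❓❓❓❓

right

❓❓❓❓❓❓❓❓❓❓
❓❓❓❓❓❓❓❓❓❓
❓❓❓❓❓❓❓❓❓❓
⬛⬛⬛⬛⬛⬛⬜⬛❓❓
⬜⬜⬜⬜⬛⬛⬜⬛❓❓
⬜⬜⬜⬜⬜🔴⬜⬜❓❓
⬜⬜⬜⬜⬛⬛⬜⬛❓❓
⬛⬛⬛⬛⬛⬛⬜⬛❓❓
⬜⬜⬜⬜⬜❓❓❓❓❓
❓❓❓❓❓❓❓❓❓❓

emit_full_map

⬛⬛⬛⬛⬛⬛⬜⬛
⬜⬜⬜⬜⬛⬛⬜⬛
⬜⬜⬜⬜⬜🔴⬜⬜
⬜⬜⬜⬜⬛⬛⬜⬛
⬛⬛⬛⬛⬛⬛⬜⬛
⬜⬜⬜⬜⬜❓❓❓

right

❓❓❓❓❓❓❓❓❓❓
❓❓❓❓❓❓❓❓❓❓
❓❓❓❓❓❓❓❓❓❓
⬛⬛⬛⬛⬛⬜⬛⬛❓❓
⬜⬜⬜⬛⬛⬜⬛⬛❓❓
⬜⬜⬜⬜⬜🔴⬜⬜❓❓
⬜⬜⬜⬛⬛⬜⬛⬛❓❓
⬛⬛⬛⬛⬛⬜⬛⬛❓❓
⬜⬜⬜⬜❓❓❓❓❓❓
❓❓❓❓❓❓❓❓❓❓

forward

❓❓❓❓❓❓❓❓❓❓
❓❓❓❓❓❓❓❓❓❓
❓❓❓❓❓❓❓❓❓❓
❓❓❓⬛⬛⬜⬛⬛❓❓
⬛⬛⬛⬛⬛⬜⬛⬛❓❓
⬜⬜⬜⬛⬛🔴⬛⬛❓❓
⬜⬜⬜⬜⬜⬜⬜⬜❓❓
⬜⬜⬜⬛⬛⬜⬛⬛❓❓
⬛⬛⬛⬛⬛⬜⬛⬛❓❓
⬜⬜⬜⬜❓❓❓❓❓❓

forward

❓❓❓❓❓❓❓❓❓❓
❓❓❓❓❓❓❓❓❓❓
❓❓❓❓❓❓❓❓❓❓
❓❓❓⬛⬛⬜⬛⬛❓❓
❓❓❓⬛⬛⬜⬛⬛❓❓
⬛⬛⬛⬛⬛🔴⬛⬛❓❓
⬜⬜⬜⬛⬛⬜⬛⬛❓❓
⬜⬜⬜⬜⬜⬜⬜⬜❓❓
⬜⬜⬜⬛⬛⬜⬛⬛❓❓
⬛⬛⬛⬛⬛⬜⬛⬛❓❓

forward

❓❓❓❓❓❓❓❓❓❓
❓❓❓❓❓❓❓❓❓❓
❓❓❓❓❓❓❓❓❓❓
❓❓❓⬛⬛⬜⬛⬛❓❓
❓❓❓⬛⬛⬜⬛⬛❓❓
❓❓❓⬛⬛🔴⬛⬛❓❓
⬛⬛⬛⬛⬛⬜⬛⬛❓❓
⬜⬜⬜⬛⬛⬜⬛⬛❓❓
⬜⬜⬜⬜⬜⬜⬜⬜❓❓
⬜⬜⬜⬛⬛⬜⬛⬛❓❓

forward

❓❓❓❓❓❓❓❓❓❓
❓❓❓❓❓❓❓❓❓❓
❓❓❓❓❓❓❓❓❓❓
❓❓❓⬛⬛⬜⬛⬛❓❓
❓❓❓⬛⬛⬜⬛⬛❓❓
❓❓❓⬛⬛🔴⬛⬛❓❓
❓❓❓⬛⬛⬜⬛⬛❓❓
⬛⬛⬛⬛⬛⬜⬛⬛❓❓
⬜⬜⬜⬛⬛⬜⬛⬛❓❓
⬜⬜⬜⬜⬜⬜⬜⬜❓❓

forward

❓❓❓❓❓❓❓❓❓❓
❓❓❓❓❓❓❓❓❓❓
❓❓❓❓❓❓❓❓❓❓
❓❓❓⬛⬛⬜⬛⬛❓❓
❓❓❓⬛⬛⬜⬛⬛❓❓
❓❓❓⬛⬛🔴⬛⬛❓❓
❓❓❓⬛⬛⬜⬛⬛❓❓
❓❓❓⬛⬛⬜⬛⬛❓❓
⬛⬛⬛⬛⬛⬜⬛⬛❓❓
⬜⬜⬜⬛⬛⬜⬛⬛❓❓

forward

❓❓❓❓❓❓❓❓❓❓
❓❓❓❓❓❓❓❓❓❓
❓❓❓❓❓❓❓❓❓❓
❓❓❓⬛⬛⬜⬛⬛❓❓
❓❓❓⬛⬛⬜⬛⬛❓❓
❓❓❓⬛⬛🔴⬛⬛❓❓
❓❓❓⬛⬛⬜⬛⬛❓❓
❓❓❓⬛⬛⬜⬛⬛❓❓
❓❓❓⬛⬛⬜⬛⬛❓❓
⬛⬛⬛⬛⬛⬜⬛⬛❓❓

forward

❓❓❓❓❓❓❓❓❓❓
❓❓❓❓❓❓❓❓❓❓
❓❓❓❓❓❓❓❓❓❓
❓❓❓⬛⬛⬜⬛⬛❓❓
❓❓❓⬛⬛⬜⬛⬛❓❓
❓❓❓⬛⬛🔴⬛⬛❓❓
❓❓❓⬛⬛⬜⬛⬛❓❓
❓❓❓⬛⬛⬜⬛⬛❓❓
❓❓❓⬛⬛⬜⬛⬛❓❓
❓❓❓⬛⬛⬜⬛⬛❓❓

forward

❓❓❓❓❓❓❓❓❓❓
❓❓❓❓❓❓❓❓❓❓
❓❓❓❓❓❓❓❓❓❓
❓❓❓⬛⬛⬜⬛⬛❓❓
❓❓❓⬛⬛⬜⬛⬛❓❓
❓❓❓⬛⬛🔴⬛⬛❓❓
❓❓❓⬛⬛⬜⬛⬛❓❓
❓❓❓⬛⬛⬜⬛⬛❓❓
❓❓❓⬛⬛⬜⬛⬛❓❓
❓❓❓⬛⬛⬜⬛⬛❓❓

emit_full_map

❓❓❓❓⬛⬛⬜⬛⬛
❓❓❓❓⬛⬛⬜⬛⬛
❓❓❓❓⬛⬛🔴⬛⬛
❓❓❓❓⬛⬛⬜⬛⬛
❓❓❓❓⬛⬛⬜⬛⬛
❓❓❓❓⬛⬛⬜⬛⬛
❓❓❓❓⬛⬛⬜⬛⬛
❓❓❓❓⬛⬛⬜⬛⬛
⬛⬛⬛⬛⬛⬛⬜⬛⬛
⬜⬜⬜⬜⬛⬛⬜⬛⬛
⬜⬜⬜⬜⬜⬜⬜⬜⬜
⬜⬜⬜⬜⬛⬛⬜⬛⬛
⬛⬛⬛⬛⬛⬛⬜⬛⬛
⬜⬜⬜⬜⬜❓❓❓❓
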